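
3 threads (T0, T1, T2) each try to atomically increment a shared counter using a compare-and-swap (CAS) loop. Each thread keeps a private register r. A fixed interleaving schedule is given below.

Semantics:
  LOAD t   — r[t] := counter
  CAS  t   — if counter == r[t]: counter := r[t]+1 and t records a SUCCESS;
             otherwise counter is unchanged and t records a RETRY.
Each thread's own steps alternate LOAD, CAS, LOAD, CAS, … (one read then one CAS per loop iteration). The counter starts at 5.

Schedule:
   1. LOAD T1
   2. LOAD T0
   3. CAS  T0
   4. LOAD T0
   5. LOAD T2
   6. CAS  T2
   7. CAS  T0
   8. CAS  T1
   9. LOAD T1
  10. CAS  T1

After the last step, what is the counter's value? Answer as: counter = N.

counter = 8

#1 T1 reads 5
#2 T0 reads 5
#3 T0 CAS(5→6) writes; counter now 6
#4 T0 reads 6
#5 T2 reads 6
#6 T2 CAS(6→7) writes; counter now 7
#7 T0 CAS(6→7) fails; counter now 7
#8 T1 CAS(5→6) fails; counter now 7
#9 T1 reads 7
#10 T1 CAS(7→8) writes; counter now 8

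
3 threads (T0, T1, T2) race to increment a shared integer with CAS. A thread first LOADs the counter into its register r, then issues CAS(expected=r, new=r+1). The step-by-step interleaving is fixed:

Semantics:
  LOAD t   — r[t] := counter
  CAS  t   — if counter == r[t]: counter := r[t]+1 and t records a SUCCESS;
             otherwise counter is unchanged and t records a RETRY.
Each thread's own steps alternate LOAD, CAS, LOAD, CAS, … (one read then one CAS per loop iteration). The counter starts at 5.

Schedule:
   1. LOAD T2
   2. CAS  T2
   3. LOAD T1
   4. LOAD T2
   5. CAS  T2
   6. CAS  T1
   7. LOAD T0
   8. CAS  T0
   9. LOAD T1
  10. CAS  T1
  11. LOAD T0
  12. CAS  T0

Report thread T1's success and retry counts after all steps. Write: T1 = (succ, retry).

   1) LOAD T2:  M=5  r_T2=5
   2) CAS  T2:  M=6  r_T2=5 ✓
   3) LOAD T1:  M=6  r_T1=6
   4) LOAD T2:  M=6  r_T2=6
   5) CAS  T2:  M=7  r_T2=6 ✓
   6) CAS  T1:  M=7  r_T1=6 ✗
   7) LOAD T0:  M=7  r_T0=7
   8) CAS  T0:  M=8  r_T0=7 ✓
   9) LOAD T1:  M=8  r_T1=8
  10) CAS  T1:  M=9  r_T1=8 ✓
  11) LOAD T0:  M=9  r_T0=9
  12) CAS  T0:  M=10  r_T0=9 ✓

T1 = (1, 1)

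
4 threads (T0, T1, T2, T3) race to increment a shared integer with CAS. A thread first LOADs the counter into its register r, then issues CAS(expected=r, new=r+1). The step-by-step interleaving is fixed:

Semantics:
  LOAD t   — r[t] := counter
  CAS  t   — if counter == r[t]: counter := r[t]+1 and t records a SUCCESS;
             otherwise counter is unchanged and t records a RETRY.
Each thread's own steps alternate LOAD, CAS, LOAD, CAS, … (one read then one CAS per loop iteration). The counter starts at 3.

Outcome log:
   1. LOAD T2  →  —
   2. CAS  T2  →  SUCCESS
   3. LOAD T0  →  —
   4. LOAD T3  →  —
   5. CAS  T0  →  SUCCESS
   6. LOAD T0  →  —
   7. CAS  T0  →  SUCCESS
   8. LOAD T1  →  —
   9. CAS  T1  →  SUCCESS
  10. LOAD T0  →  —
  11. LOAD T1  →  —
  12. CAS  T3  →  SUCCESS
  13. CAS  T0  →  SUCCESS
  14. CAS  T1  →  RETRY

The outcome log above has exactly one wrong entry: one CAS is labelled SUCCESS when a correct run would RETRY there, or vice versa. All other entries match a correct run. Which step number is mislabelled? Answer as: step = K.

step = 12

Correct run:
   1) LOAD T2:  M=3  r_T2=3
   2) CAS  T2:  M=4  r_T2=3 ✓
   3) LOAD T0:  M=4  r_T0=4
   4) LOAD T3:  M=4  r_T3=4
   5) CAS  T0:  M=5  r_T0=4 ✓
   6) LOAD T0:  M=5  r_T0=5
   7) CAS  T0:  M=6  r_T0=5 ✓
   8) LOAD T1:  M=6  r_T1=6
   9) CAS  T1:  M=7  r_T1=6 ✓
  10) LOAD T0:  M=7  r_T0=7
  11) LOAD T1:  M=7  r_T1=7
  12) CAS  T3:  M=7  r_T3=4 ✗
  13) CAS  T0:  M=8  r_T0=7 ✓
  14) CAS  T1:  M=8  r_T1=7 ✗
Mismatch at 12.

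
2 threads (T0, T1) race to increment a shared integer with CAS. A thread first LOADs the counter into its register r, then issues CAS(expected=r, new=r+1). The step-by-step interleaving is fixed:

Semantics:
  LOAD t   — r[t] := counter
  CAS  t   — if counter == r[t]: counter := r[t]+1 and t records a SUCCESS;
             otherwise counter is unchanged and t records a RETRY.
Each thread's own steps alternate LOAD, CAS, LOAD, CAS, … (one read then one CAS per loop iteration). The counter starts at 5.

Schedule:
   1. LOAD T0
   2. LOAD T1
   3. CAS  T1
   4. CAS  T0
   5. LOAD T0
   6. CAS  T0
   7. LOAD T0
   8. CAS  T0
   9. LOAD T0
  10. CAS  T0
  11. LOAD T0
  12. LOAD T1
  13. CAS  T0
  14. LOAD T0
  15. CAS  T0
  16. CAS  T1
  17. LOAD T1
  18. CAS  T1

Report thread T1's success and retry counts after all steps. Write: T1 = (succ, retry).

T1 = (2, 1)

   1) LOAD T0:  M=5  r_T0=5
   2) LOAD T1:  M=5  r_T1=5
   3) CAS  T1:  M=6  r_T1=5 ✓
   4) CAS  T0:  M=6  r_T0=5 ✗
   5) LOAD T0:  M=6  r_T0=6
   6) CAS  T0:  M=7  r_T0=6 ✓
   7) LOAD T0:  M=7  r_T0=7
   8) CAS  T0:  M=8  r_T0=7 ✓
   9) LOAD T0:  M=8  r_T0=8
  10) CAS  T0:  M=9  r_T0=8 ✓
  11) LOAD T0:  M=9  r_T0=9
  12) LOAD T1:  M=9  r_T1=9
  13) CAS  T0:  M=10  r_T0=9 ✓
  14) LOAD T0:  M=10  r_T0=10
  15) CAS  T0:  M=11  r_T0=10 ✓
  16) CAS  T1:  M=11  r_T1=9 ✗
  17) LOAD T1:  M=11  r_T1=11
  18) CAS  T1:  M=12  r_T1=11 ✓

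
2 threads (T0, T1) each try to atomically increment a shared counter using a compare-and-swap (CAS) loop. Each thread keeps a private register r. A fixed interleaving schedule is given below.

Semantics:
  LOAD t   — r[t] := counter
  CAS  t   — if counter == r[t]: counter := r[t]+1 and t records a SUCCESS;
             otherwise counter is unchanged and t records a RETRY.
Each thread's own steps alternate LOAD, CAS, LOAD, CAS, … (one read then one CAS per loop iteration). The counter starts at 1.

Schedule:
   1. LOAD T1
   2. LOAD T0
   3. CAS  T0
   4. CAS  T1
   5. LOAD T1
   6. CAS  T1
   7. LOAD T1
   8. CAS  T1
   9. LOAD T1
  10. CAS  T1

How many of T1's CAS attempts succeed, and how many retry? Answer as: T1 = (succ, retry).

   1) LOAD T1:  M=1  r_T1=1
   2) LOAD T0:  M=1  r_T0=1
   3) CAS  T0:  M=2  r_T0=1 ✓
   4) CAS  T1:  M=2  r_T1=1 ✗
   5) LOAD T1:  M=2  r_T1=2
   6) CAS  T1:  M=3  r_T1=2 ✓
   7) LOAD T1:  M=3  r_T1=3
   8) CAS  T1:  M=4  r_T1=3 ✓
   9) LOAD T1:  M=4  r_T1=4
  10) CAS  T1:  M=5  r_T1=4 ✓

T1 = (3, 1)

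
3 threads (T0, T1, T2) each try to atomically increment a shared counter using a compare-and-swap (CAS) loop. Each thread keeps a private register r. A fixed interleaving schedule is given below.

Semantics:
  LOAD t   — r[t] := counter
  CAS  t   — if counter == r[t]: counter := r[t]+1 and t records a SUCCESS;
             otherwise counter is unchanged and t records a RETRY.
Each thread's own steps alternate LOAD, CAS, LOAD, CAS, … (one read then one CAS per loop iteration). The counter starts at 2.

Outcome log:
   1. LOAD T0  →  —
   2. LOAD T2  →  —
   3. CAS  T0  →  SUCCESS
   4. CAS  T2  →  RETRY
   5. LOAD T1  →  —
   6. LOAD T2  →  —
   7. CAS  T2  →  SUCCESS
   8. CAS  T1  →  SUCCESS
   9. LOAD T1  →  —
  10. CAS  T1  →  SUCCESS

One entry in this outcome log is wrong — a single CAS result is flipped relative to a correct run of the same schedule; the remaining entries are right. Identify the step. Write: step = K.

step = 8

Re-executing:
1. LOAD T0 → mem=2 r[T0]=2 [LOAD]
2. LOAD T2 → mem=2 r[T2]=2 [LOAD]
3. CAS T0 → mem=3 r[T0]=2 [OK]
4. CAS T2 → mem=3 r[T2]=2 [RETRY]
5. LOAD T1 → mem=3 r[T1]=3 [LOAD]
6. LOAD T2 → mem=3 r[T2]=3 [LOAD]
7. CAS T2 → mem=4 r[T2]=3 [OK]
8. CAS T1 → mem=4 r[T1]=3 [RETRY]
9. LOAD T1 → mem=4 r[T1]=4 [LOAD]
10. CAS T1 → mem=5 r[T1]=4 [OK]
Mismatch at 8.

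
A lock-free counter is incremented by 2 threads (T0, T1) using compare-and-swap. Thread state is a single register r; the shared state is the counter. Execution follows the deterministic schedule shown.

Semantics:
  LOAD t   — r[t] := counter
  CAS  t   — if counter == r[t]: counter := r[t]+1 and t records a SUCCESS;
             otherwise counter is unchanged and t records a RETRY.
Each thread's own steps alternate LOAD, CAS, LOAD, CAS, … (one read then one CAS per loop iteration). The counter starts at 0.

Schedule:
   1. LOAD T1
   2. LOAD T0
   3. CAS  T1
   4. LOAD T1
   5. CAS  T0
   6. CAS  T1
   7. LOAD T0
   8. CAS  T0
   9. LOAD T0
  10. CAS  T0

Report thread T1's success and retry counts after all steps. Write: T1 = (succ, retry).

T1 = (2, 0)

T1 LOAD — after: cnt=0, r=0 — load
T0 LOAD — after: cnt=0, r=0 — load
T1 CAS — after: cnt=1, r=0 — ok
T1 LOAD — after: cnt=1, r=1 — load
T0 CAS — after: cnt=1, r=0 — retry
T1 CAS — after: cnt=2, r=1 — ok
T0 LOAD — after: cnt=2, r=2 — load
T0 CAS — after: cnt=3, r=2 — ok
T0 LOAD — after: cnt=3, r=3 — load
T0 CAS — after: cnt=4, r=3 — ok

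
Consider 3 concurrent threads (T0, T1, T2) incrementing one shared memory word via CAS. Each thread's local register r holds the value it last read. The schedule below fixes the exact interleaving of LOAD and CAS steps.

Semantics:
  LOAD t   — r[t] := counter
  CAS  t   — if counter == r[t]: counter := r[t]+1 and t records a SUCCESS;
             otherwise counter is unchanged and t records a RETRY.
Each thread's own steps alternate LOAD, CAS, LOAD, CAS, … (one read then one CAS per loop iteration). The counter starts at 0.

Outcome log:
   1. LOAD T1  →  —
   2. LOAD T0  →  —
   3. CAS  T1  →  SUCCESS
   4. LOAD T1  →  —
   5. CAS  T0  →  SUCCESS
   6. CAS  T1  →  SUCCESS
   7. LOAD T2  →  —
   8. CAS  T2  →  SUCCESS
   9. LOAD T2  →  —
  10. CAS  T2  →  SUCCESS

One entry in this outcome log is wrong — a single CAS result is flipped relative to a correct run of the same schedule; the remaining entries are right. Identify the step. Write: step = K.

step = 5

Re-executing:
[1] T1.load  rd  (counter 0, T1.r 0)
[2] T0.load  rd  (counter 0, T0.r 0)
[3] T1.cas  hit  (counter 1, T1.r 0)
[4] T1.load  rd  (counter 1, T1.r 1)
[5] T0.cas  miss  (counter 1, T0.r 0)
[6] T1.cas  hit  (counter 2, T1.r 1)
[7] T2.load  rd  (counter 2, T2.r 2)
[8] T2.cas  hit  (counter 3, T2.r 2)
[9] T2.load  rd  (counter 3, T2.r 3)
[10] T2.cas  hit  (counter 4, T2.r 3)
Flip is step 5.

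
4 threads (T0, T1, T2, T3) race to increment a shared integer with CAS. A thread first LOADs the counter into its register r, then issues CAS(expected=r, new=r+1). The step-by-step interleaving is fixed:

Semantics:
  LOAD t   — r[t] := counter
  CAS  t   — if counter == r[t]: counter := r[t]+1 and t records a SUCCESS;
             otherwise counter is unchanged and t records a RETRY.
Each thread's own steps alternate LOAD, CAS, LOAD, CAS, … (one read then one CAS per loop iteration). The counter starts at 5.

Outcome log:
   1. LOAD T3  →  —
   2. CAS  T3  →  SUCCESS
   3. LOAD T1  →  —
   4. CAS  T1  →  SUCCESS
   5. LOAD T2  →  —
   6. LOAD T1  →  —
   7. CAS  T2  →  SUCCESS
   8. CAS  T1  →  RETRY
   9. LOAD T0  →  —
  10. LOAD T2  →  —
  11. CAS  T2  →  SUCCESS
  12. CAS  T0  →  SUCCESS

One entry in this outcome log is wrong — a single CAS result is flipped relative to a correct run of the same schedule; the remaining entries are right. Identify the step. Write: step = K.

Reference trace:
step 1: T3 LOAD ⇒ load; ctr=5 reg=5
step 2: T3 CAS ⇒ ok; ctr=6 reg=5
step 3: T1 LOAD ⇒ load; ctr=6 reg=6
step 4: T1 CAS ⇒ ok; ctr=7 reg=6
step 5: T2 LOAD ⇒ load; ctr=7 reg=7
step 6: T1 LOAD ⇒ load; ctr=7 reg=7
step 7: T2 CAS ⇒ ok; ctr=8 reg=7
step 8: T1 CAS ⇒ retry; ctr=8 reg=7
step 9: T0 LOAD ⇒ load; ctr=8 reg=8
step 10: T2 LOAD ⇒ load; ctr=8 reg=8
step 11: T2 CAS ⇒ ok; ctr=9 reg=8
step 12: T0 CAS ⇒ retry; ctr=9 reg=8
Mismatch at 12.

step = 12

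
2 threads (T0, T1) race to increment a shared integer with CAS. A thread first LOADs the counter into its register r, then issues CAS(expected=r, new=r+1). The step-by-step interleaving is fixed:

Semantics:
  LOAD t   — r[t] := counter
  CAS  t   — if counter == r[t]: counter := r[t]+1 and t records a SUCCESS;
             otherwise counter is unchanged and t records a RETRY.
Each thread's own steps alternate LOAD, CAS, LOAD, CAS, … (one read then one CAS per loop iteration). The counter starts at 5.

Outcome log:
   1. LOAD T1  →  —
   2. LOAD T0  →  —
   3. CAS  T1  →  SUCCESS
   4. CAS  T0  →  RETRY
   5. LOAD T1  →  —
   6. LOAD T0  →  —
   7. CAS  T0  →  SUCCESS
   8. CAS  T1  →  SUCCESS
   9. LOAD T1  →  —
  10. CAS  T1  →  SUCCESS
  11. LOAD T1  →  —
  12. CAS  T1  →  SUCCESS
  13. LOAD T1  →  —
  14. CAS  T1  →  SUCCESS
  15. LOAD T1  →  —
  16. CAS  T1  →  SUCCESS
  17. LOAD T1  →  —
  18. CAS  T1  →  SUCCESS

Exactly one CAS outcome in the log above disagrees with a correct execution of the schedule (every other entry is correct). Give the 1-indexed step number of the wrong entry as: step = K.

step = 8

Correct run:
   1) LOAD T1:  M=5  r_T1=5
   2) LOAD T0:  M=5  r_T0=5
   3) CAS  T1:  M=6  r_T1=5 ✓
   4) CAS  T0:  M=6  r_T0=5 ✗
   5) LOAD T1:  M=6  r_T1=6
   6) LOAD T0:  M=6  r_T0=6
   7) CAS  T0:  M=7  r_T0=6 ✓
   8) CAS  T1:  M=7  r_T1=6 ✗
   9) LOAD T1:  M=7  r_T1=7
  10) CAS  T1:  M=8  r_T1=7 ✓
  11) LOAD T1:  M=8  r_T1=8
  12) CAS  T1:  M=9  r_T1=8 ✓
  13) LOAD T1:  M=9  r_T1=9
  14) CAS  T1:  M=10  r_T1=9 ✓
  15) LOAD T1:  M=10  r_T1=10
  16) CAS  T1:  M=11  r_T1=10 ✓
  17) LOAD T1:  M=11  r_T1=11
  18) CAS  T1:  M=12  r_T1=11 ✓
Log disagrees first at step 8.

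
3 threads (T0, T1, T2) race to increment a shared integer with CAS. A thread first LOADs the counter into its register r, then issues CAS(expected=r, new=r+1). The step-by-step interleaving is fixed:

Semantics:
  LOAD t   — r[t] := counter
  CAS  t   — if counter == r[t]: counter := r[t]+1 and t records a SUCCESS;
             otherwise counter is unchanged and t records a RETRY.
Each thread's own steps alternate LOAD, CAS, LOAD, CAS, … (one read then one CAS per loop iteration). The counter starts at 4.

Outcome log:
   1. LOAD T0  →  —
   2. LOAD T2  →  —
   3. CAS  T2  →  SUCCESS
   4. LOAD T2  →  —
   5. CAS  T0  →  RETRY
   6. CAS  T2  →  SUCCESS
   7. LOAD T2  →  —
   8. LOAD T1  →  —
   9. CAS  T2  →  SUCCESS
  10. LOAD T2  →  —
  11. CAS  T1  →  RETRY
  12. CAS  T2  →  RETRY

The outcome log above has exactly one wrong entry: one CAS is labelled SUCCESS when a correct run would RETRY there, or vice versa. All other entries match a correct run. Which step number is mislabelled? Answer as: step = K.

Reference trace:
T0 LOAD — after: cnt=4, r=4 — load
T2 LOAD — after: cnt=4, r=4 — load
T2 CAS — after: cnt=5, r=4 — ok
T2 LOAD — after: cnt=5, r=5 — load
T0 CAS — after: cnt=5, r=4 — retry
T2 CAS — after: cnt=6, r=5 — ok
T2 LOAD — after: cnt=6, r=6 — load
T1 LOAD — after: cnt=6, r=6 — load
T2 CAS — after: cnt=7, r=6 — ok
T2 LOAD — after: cnt=7, r=7 — load
T1 CAS — after: cnt=7, r=6 — retry
T2 CAS — after: cnt=8, r=7 — ok
Flip is step 12.

step = 12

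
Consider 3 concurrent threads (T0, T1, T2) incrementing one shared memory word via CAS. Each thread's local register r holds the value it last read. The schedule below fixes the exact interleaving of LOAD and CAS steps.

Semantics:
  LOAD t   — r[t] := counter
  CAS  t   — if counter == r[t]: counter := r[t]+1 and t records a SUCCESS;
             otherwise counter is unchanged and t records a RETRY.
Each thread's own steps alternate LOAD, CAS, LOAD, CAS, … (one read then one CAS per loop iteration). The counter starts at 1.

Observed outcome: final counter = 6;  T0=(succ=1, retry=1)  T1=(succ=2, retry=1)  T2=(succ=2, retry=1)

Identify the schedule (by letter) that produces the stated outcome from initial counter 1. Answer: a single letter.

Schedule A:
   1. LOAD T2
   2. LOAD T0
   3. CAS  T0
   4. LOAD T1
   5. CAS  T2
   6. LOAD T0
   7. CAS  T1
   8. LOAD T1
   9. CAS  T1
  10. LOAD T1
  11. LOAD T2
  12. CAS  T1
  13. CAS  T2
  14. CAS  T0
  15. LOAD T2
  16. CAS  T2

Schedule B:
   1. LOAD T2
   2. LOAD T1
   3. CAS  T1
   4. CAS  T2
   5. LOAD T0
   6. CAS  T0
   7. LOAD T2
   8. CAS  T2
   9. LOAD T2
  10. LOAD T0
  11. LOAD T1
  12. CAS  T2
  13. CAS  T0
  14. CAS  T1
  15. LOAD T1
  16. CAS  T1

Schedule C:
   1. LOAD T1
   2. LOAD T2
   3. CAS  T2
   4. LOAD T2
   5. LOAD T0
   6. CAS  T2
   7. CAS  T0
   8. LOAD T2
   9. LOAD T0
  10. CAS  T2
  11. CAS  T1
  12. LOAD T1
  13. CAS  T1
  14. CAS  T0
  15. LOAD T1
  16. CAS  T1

Run B:
#1 T2 reads 1
#2 T1 reads 1
#3 T1 CAS(1→2) writes; counter now 2
#4 T2 CAS(1→2) fails; counter now 2
#5 T0 reads 2
#6 T0 CAS(2→3) writes; counter now 3
#7 T2 reads 3
#8 T2 CAS(3→4) writes; counter now 4
#9 T2 reads 4
#10 T0 reads 4
#11 T1 reads 4
#12 T2 CAS(4→5) writes; counter now 5
#13 T0 CAS(4→5) fails; counter now 5
#14 T1 CAS(4→5) fails; counter now 5
#15 T1 reads 5
#16 T1 CAS(5→6) writes; counter now 6

B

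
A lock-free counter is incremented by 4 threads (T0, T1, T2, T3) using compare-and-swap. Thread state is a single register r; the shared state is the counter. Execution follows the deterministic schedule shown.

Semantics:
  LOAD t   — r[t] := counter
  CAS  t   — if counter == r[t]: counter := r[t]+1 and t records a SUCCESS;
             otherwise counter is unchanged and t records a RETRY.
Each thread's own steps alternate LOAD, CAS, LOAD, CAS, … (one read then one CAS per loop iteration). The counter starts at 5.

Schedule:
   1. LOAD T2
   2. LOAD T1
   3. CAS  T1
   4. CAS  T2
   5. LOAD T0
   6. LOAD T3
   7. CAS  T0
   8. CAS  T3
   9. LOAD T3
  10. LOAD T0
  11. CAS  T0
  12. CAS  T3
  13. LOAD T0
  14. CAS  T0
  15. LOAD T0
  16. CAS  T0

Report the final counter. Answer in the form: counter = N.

counter = 10

[1] T2.load  rd  (counter 5, T2.r 5)
[2] T1.load  rd  (counter 5, T1.r 5)
[3] T1.cas  hit  (counter 6, T1.r 5)
[4] T2.cas  miss  (counter 6, T2.r 5)
[5] T0.load  rd  (counter 6, T0.r 6)
[6] T3.load  rd  (counter 6, T3.r 6)
[7] T0.cas  hit  (counter 7, T0.r 6)
[8] T3.cas  miss  (counter 7, T3.r 6)
[9] T3.load  rd  (counter 7, T3.r 7)
[10] T0.load  rd  (counter 7, T0.r 7)
[11] T0.cas  hit  (counter 8, T0.r 7)
[12] T3.cas  miss  (counter 8, T3.r 7)
[13] T0.load  rd  (counter 8, T0.r 8)
[14] T0.cas  hit  (counter 9, T0.r 8)
[15] T0.load  rd  (counter 9, T0.r 9)
[16] T0.cas  hit  (counter 10, T0.r 9)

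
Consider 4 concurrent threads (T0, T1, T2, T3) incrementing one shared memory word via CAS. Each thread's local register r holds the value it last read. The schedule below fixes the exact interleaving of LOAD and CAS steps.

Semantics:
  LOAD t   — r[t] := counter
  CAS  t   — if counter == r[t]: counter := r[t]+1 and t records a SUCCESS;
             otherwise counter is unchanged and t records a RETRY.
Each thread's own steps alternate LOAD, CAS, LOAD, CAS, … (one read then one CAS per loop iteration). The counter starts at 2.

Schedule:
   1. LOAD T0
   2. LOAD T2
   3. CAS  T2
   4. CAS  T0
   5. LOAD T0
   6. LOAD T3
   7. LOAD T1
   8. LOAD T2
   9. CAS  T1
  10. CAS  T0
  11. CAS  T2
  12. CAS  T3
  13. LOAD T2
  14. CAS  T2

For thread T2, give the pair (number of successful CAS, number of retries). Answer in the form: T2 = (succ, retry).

#1 T0 reads 2
#2 T2 reads 2
#3 T2 CAS(2→3) writes; counter now 3
#4 T0 CAS(2→3) fails; counter now 3
#5 T0 reads 3
#6 T3 reads 3
#7 T1 reads 3
#8 T2 reads 3
#9 T1 CAS(3→4) writes; counter now 4
#10 T0 CAS(3→4) fails; counter now 4
#11 T2 CAS(3→4) fails; counter now 4
#12 T3 CAS(3→4) fails; counter now 4
#13 T2 reads 4
#14 T2 CAS(4→5) writes; counter now 5

T2 = (2, 1)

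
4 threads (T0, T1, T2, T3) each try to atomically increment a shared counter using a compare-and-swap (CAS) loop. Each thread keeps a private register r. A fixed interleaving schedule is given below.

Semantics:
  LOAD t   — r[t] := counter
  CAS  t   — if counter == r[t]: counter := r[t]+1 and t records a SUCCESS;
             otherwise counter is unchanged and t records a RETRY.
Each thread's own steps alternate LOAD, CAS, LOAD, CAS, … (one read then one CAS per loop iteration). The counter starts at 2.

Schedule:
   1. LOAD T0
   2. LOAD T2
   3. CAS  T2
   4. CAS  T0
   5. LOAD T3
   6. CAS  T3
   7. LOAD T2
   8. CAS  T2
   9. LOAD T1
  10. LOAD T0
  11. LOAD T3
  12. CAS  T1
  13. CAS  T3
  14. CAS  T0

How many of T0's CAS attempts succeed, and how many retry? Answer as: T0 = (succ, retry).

#1 T0 reads 2
#2 T2 reads 2
#3 T2 CAS(2→3) writes; counter now 3
#4 T0 CAS(2→3) fails; counter now 3
#5 T3 reads 3
#6 T3 CAS(3→4) writes; counter now 4
#7 T2 reads 4
#8 T2 CAS(4→5) writes; counter now 5
#9 T1 reads 5
#10 T0 reads 5
#11 T3 reads 5
#12 T1 CAS(5→6) writes; counter now 6
#13 T3 CAS(5→6) fails; counter now 6
#14 T0 CAS(5→6) fails; counter now 6

T0 = (0, 2)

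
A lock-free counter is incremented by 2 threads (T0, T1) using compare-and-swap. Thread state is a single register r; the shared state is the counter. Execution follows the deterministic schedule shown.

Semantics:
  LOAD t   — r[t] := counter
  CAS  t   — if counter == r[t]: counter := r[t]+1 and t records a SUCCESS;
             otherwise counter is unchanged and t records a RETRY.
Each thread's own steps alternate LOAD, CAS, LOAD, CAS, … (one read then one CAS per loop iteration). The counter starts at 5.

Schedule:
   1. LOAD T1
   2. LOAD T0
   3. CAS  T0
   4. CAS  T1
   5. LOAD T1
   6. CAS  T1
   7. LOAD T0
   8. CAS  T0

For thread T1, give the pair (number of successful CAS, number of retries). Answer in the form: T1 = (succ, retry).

T1 = (1, 1)

step 1: T1 LOAD ⇒ load; ctr=5 reg=5
step 2: T0 LOAD ⇒ load; ctr=5 reg=5
step 3: T0 CAS ⇒ ok; ctr=6 reg=5
step 4: T1 CAS ⇒ retry; ctr=6 reg=5
step 5: T1 LOAD ⇒ load; ctr=6 reg=6
step 6: T1 CAS ⇒ ok; ctr=7 reg=6
step 7: T0 LOAD ⇒ load; ctr=7 reg=7
step 8: T0 CAS ⇒ ok; ctr=8 reg=7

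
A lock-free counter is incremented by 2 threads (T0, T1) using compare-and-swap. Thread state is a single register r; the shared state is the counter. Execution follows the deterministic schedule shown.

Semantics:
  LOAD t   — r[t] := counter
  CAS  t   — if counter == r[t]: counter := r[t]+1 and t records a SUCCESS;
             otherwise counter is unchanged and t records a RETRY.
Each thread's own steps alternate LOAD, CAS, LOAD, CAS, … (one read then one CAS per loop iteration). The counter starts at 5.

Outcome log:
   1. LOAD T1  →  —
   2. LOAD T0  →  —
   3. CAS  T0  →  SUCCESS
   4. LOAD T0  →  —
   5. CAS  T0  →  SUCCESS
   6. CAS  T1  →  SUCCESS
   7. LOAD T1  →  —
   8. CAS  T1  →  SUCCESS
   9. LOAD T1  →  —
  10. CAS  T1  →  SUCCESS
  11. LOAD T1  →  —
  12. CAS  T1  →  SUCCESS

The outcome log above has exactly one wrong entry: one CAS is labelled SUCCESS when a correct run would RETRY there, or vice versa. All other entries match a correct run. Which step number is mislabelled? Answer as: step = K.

Re-executing:
[1] T1.load  rd  (counter 5, T1.r 5)
[2] T0.load  rd  (counter 5, T0.r 5)
[3] T0.cas  hit  (counter 6, T0.r 5)
[4] T0.load  rd  (counter 6, T0.r 6)
[5] T0.cas  hit  (counter 7, T0.r 6)
[6] T1.cas  miss  (counter 7, T1.r 5)
[7] T1.load  rd  (counter 7, T1.r 7)
[8] T1.cas  hit  (counter 8, T1.r 7)
[9] T1.load  rd  (counter 8, T1.r 8)
[10] T1.cas  hit  (counter 9, T1.r 8)
[11] T1.load  rd  (counter 9, T1.r 9)
[12] T1.cas  hit  (counter 10, T1.r 9)
Mismatch at 6.

step = 6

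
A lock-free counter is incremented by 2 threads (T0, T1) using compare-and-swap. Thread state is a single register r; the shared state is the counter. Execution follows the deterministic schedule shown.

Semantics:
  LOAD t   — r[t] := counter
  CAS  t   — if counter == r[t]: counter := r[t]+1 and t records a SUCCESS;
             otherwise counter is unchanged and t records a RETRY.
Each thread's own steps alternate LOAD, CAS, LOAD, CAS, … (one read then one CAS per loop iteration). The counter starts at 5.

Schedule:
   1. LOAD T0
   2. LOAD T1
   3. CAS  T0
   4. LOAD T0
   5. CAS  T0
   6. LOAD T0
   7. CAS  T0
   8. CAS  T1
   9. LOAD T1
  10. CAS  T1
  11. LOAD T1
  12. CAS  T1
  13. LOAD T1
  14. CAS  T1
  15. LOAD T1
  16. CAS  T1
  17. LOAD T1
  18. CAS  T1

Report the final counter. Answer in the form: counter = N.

[1] T0.load  rd  (counter 5, T0.r 5)
[2] T1.load  rd  (counter 5, T1.r 5)
[3] T0.cas  hit  (counter 6, T0.r 5)
[4] T0.load  rd  (counter 6, T0.r 6)
[5] T0.cas  hit  (counter 7, T0.r 6)
[6] T0.load  rd  (counter 7, T0.r 7)
[7] T0.cas  hit  (counter 8, T0.r 7)
[8] T1.cas  miss  (counter 8, T1.r 5)
[9] T1.load  rd  (counter 8, T1.r 8)
[10] T1.cas  hit  (counter 9, T1.r 8)
[11] T1.load  rd  (counter 9, T1.r 9)
[12] T1.cas  hit  (counter 10, T1.r 9)
[13] T1.load  rd  (counter 10, T1.r 10)
[14] T1.cas  hit  (counter 11, T1.r 10)
[15] T1.load  rd  (counter 11, T1.r 11)
[16] T1.cas  hit  (counter 12, T1.r 11)
[17] T1.load  rd  (counter 12, T1.r 12)
[18] T1.cas  hit  (counter 13, T1.r 12)

counter = 13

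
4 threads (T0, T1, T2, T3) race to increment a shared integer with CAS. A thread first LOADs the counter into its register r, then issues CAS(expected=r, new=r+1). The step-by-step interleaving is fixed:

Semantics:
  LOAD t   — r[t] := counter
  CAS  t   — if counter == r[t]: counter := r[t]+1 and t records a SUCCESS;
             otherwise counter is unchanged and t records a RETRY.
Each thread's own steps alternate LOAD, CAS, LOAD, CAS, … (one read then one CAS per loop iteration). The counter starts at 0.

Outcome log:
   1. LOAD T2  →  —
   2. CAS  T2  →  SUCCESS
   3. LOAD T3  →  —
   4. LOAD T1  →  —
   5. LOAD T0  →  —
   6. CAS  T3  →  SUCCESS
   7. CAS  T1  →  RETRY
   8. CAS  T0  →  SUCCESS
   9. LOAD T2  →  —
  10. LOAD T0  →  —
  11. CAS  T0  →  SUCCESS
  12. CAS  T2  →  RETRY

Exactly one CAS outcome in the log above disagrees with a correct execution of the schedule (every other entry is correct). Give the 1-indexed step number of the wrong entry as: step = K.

Reference trace:
   1) LOAD T2:  M=0  r_T2=0
   2) CAS  T2:  M=1  r_T2=0 ✓
   3) LOAD T3:  M=1  r_T3=1
   4) LOAD T1:  M=1  r_T1=1
   5) LOAD T0:  M=1  r_T0=1
   6) CAS  T3:  M=2  r_T3=1 ✓
   7) CAS  T1:  M=2  r_T1=1 ✗
   8) CAS  T0:  M=2  r_T0=1 ✗
   9) LOAD T2:  M=2  r_T2=2
  10) LOAD T0:  M=2  r_T0=2
  11) CAS  T0:  M=3  r_T0=2 ✓
  12) CAS  T2:  M=3  r_T2=2 ✗
Mismatch at 8.

step = 8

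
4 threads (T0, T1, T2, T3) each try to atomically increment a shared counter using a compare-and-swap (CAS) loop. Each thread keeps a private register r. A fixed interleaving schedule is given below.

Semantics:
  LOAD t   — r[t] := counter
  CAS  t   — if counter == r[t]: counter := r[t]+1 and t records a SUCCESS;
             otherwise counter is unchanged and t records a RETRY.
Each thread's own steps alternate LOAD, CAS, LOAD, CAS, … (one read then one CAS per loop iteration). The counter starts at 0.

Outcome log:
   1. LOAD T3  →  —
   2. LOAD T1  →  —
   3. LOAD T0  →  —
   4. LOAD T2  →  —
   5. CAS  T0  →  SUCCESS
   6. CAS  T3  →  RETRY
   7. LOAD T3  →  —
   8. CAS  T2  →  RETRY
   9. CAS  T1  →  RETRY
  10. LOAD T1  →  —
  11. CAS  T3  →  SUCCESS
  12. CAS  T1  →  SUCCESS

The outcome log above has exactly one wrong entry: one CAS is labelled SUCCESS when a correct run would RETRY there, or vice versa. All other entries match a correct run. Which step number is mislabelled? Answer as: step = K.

step = 12

Re-executing:
#1 T3 reads 0
#2 T1 reads 0
#3 T0 reads 0
#4 T2 reads 0
#5 T0 CAS(0→1) writes; counter now 1
#6 T3 CAS(0→1) fails; counter now 1
#7 T3 reads 1
#8 T2 CAS(0→1) fails; counter now 1
#9 T1 CAS(0→1) fails; counter now 1
#10 T1 reads 1
#11 T3 CAS(1→2) writes; counter now 2
#12 T1 CAS(1→2) fails; counter now 2
Log disagrees first at step 12.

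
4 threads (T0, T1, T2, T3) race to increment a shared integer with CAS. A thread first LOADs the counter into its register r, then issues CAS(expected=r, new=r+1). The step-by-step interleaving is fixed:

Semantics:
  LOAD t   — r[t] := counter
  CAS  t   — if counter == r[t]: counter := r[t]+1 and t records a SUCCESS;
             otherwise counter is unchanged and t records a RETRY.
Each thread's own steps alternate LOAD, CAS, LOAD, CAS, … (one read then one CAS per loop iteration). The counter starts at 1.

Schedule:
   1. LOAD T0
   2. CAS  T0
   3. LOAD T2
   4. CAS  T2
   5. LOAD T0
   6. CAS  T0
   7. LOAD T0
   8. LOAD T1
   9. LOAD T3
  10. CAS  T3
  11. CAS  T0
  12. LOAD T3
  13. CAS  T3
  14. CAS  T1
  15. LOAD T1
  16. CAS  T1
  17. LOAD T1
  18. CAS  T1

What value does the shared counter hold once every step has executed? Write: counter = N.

1. LOAD T0 → mem=1 r[T0]=1 [LOAD]
2. CAS T0 → mem=2 r[T0]=1 [OK]
3. LOAD T2 → mem=2 r[T2]=2 [LOAD]
4. CAS T2 → mem=3 r[T2]=2 [OK]
5. LOAD T0 → mem=3 r[T0]=3 [LOAD]
6. CAS T0 → mem=4 r[T0]=3 [OK]
7. LOAD T0 → mem=4 r[T0]=4 [LOAD]
8. LOAD T1 → mem=4 r[T1]=4 [LOAD]
9. LOAD T3 → mem=4 r[T3]=4 [LOAD]
10. CAS T3 → mem=5 r[T3]=4 [OK]
11. CAS T0 → mem=5 r[T0]=4 [RETRY]
12. LOAD T3 → mem=5 r[T3]=5 [LOAD]
13. CAS T3 → mem=6 r[T3]=5 [OK]
14. CAS T1 → mem=6 r[T1]=4 [RETRY]
15. LOAD T1 → mem=6 r[T1]=6 [LOAD]
16. CAS T1 → mem=7 r[T1]=6 [OK]
17. LOAD T1 → mem=7 r[T1]=7 [LOAD]
18. CAS T1 → mem=8 r[T1]=7 [OK]

counter = 8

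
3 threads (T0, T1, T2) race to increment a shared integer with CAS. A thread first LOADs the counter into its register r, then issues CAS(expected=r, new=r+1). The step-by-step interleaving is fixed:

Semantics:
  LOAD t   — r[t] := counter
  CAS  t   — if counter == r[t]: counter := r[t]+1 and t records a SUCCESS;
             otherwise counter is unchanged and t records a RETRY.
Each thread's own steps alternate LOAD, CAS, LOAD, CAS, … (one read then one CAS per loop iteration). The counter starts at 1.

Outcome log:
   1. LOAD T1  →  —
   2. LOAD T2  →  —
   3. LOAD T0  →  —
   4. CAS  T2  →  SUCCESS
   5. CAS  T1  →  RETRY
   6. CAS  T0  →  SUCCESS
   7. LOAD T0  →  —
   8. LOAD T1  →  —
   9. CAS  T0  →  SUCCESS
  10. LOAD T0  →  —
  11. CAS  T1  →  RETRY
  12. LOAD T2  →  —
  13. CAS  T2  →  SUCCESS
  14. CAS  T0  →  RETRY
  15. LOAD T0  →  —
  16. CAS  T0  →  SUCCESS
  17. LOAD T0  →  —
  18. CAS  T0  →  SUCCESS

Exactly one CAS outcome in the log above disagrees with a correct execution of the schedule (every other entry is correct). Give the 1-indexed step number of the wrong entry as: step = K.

Correct run:
#1 T1 reads 1
#2 T2 reads 1
#3 T0 reads 1
#4 T2 CAS(1→2) writes; counter now 2
#5 T1 CAS(1→2) fails; counter now 2
#6 T0 CAS(1→2) fails; counter now 2
#7 T0 reads 2
#8 T1 reads 2
#9 T0 CAS(2→3) writes; counter now 3
#10 T0 reads 3
#11 T1 CAS(2→3) fails; counter now 3
#12 T2 reads 3
#13 T2 CAS(3→4) writes; counter now 4
#14 T0 CAS(3→4) fails; counter now 4
#15 T0 reads 4
#16 T0 CAS(4→5) writes; counter now 5
#17 T0 reads 5
#18 T0 CAS(5→6) writes; counter now 6
Flip is step 6.

step = 6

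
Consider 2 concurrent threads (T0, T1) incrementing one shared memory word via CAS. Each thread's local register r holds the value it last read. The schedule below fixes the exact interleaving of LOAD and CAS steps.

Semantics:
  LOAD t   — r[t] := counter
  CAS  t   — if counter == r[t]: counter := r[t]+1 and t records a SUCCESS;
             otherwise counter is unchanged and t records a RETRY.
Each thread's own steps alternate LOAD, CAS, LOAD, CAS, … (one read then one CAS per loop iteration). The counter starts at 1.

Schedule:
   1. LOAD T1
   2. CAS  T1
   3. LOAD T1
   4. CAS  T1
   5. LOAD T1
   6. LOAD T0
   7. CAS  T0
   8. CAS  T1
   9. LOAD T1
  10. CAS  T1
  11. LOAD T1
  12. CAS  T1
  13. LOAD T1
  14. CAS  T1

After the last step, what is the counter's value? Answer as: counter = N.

counter = 7

   1) LOAD T1:  M=1  r_T1=1
   2) CAS  T1:  M=2  r_T1=1 ✓
   3) LOAD T1:  M=2  r_T1=2
   4) CAS  T1:  M=3  r_T1=2 ✓
   5) LOAD T1:  M=3  r_T1=3
   6) LOAD T0:  M=3  r_T0=3
   7) CAS  T0:  M=4  r_T0=3 ✓
   8) CAS  T1:  M=4  r_T1=3 ✗
   9) LOAD T1:  M=4  r_T1=4
  10) CAS  T1:  M=5  r_T1=4 ✓
  11) LOAD T1:  M=5  r_T1=5
  12) CAS  T1:  M=6  r_T1=5 ✓
  13) LOAD T1:  M=6  r_T1=6
  14) CAS  T1:  M=7  r_T1=6 ✓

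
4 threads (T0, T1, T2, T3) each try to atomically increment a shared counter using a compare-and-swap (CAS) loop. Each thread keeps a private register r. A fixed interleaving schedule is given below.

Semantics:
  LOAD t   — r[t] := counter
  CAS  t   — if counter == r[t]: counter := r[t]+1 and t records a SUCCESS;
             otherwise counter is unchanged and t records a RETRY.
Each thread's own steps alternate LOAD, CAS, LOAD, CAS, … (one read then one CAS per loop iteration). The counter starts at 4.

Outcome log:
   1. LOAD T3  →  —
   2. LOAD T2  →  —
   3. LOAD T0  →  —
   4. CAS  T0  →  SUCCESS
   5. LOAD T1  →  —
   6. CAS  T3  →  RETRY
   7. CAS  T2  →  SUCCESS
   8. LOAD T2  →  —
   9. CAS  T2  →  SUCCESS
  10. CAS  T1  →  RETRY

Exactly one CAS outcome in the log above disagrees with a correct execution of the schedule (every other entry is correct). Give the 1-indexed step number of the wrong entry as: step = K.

Correct run:
   1) LOAD T3:  M=4  r_T3=4
   2) LOAD T2:  M=4  r_T2=4
   3) LOAD T0:  M=4  r_T0=4
   4) CAS  T0:  M=5  r_T0=4 ✓
   5) LOAD T1:  M=5  r_T1=5
   6) CAS  T3:  M=5  r_T3=4 ✗
   7) CAS  T2:  M=5  r_T2=4 ✗
   8) LOAD T2:  M=5  r_T2=5
   9) CAS  T2:  M=6  r_T2=5 ✓
  10) CAS  T1:  M=6  r_T1=5 ✗
Log disagrees first at step 7.

step = 7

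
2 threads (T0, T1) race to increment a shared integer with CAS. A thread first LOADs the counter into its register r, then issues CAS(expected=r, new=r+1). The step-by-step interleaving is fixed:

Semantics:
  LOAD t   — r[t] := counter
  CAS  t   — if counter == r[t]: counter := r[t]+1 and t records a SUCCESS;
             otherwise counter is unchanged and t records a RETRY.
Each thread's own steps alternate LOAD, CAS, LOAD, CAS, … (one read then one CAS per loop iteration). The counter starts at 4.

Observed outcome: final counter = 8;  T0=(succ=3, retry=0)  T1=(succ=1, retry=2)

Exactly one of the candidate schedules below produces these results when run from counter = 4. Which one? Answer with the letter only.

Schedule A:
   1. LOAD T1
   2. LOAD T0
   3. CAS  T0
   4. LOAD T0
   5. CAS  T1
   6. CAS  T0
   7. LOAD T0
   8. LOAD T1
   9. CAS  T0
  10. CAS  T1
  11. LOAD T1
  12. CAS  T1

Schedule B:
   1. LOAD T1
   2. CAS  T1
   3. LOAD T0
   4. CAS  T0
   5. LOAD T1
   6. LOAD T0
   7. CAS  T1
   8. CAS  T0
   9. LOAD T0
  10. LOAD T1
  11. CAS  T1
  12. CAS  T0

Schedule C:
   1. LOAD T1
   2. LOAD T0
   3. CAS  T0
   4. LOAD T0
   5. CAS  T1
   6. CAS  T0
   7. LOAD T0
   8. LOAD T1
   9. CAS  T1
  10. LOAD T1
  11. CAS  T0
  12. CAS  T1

A

Tracing schedule A:
   1) LOAD T1:  M=4  r_T1=4
   2) LOAD T0:  M=4  r_T0=4
   3) CAS  T0:  M=5  r_T0=4 ✓
   4) LOAD T0:  M=5  r_T0=5
   5) CAS  T1:  M=5  r_T1=4 ✗
   6) CAS  T0:  M=6  r_T0=5 ✓
   7) LOAD T0:  M=6  r_T0=6
   8) LOAD T1:  M=6  r_T1=6
   9) CAS  T0:  M=7  r_T0=6 ✓
  10) CAS  T1:  M=7  r_T1=6 ✗
  11) LOAD T1:  M=7  r_T1=7
  12) CAS  T1:  M=8  r_T1=7 ✓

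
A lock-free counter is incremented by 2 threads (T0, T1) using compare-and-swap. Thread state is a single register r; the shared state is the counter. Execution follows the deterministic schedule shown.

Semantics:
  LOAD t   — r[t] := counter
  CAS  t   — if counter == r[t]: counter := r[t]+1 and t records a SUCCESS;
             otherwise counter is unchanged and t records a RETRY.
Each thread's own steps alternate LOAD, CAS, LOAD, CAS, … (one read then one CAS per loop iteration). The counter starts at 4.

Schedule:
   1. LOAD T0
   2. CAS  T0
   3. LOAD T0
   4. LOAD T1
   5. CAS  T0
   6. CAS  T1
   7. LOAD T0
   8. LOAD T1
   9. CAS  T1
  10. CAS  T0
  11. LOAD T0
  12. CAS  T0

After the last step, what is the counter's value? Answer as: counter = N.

counter = 8

T0 LOAD — after: cnt=4, r=4 — load
T0 CAS — after: cnt=5, r=4 — ok
T0 LOAD — after: cnt=5, r=5 — load
T1 LOAD — after: cnt=5, r=5 — load
T0 CAS — after: cnt=6, r=5 — ok
T1 CAS — after: cnt=6, r=5 — retry
T0 LOAD — after: cnt=6, r=6 — load
T1 LOAD — after: cnt=6, r=6 — load
T1 CAS — after: cnt=7, r=6 — ok
T0 CAS — after: cnt=7, r=6 — retry
T0 LOAD — after: cnt=7, r=7 — load
T0 CAS — after: cnt=8, r=7 — ok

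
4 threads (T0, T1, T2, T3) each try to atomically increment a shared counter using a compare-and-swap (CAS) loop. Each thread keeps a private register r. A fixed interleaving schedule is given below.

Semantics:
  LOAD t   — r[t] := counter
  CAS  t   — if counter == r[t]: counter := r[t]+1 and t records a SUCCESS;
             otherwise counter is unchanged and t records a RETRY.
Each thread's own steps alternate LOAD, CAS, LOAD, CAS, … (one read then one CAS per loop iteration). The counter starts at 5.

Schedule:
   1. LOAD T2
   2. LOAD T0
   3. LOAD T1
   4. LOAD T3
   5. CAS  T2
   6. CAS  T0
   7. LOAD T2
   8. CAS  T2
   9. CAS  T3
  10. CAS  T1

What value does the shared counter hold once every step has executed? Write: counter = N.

counter = 7

[1] T2.load  rd  (counter 5, T2.r 5)
[2] T0.load  rd  (counter 5, T0.r 5)
[3] T1.load  rd  (counter 5, T1.r 5)
[4] T3.load  rd  (counter 5, T3.r 5)
[5] T2.cas  hit  (counter 6, T2.r 5)
[6] T0.cas  miss  (counter 6, T0.r 5)
[7] T2.load  rd  (counter 6, T2.r 6)
[8] T2.cas  hit  (counter 7, T2.r 6)
[9] T3.cas  miss  (counter 7, T3.r 5)
[10] T1.cas  miss  (counter 7, T1.r 5)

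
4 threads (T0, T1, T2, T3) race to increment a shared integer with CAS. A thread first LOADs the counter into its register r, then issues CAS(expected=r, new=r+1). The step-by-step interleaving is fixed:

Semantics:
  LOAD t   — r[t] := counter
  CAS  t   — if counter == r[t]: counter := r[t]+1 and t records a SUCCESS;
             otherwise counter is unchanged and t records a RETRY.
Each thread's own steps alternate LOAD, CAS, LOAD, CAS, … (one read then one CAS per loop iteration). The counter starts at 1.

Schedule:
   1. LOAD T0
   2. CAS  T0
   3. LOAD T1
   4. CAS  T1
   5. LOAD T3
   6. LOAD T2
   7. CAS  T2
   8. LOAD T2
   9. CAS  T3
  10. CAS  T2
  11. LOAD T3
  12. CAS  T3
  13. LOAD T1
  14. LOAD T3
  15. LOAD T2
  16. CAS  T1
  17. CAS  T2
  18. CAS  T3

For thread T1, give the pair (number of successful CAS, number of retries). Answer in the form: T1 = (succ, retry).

T0 LOAD — after: cnt=1, r=1 — load
T0 CAS — after: cnt=2, r=1 — ok
T1 LOAD — after: cnt=2, r=2 — load
T1 CAS — after: cnt=3, r=2 — ok
T3 LOAD — after: cnt=3, r=3 — load
T2 LOAD — after: cnt=3, r=3 — load
T2 CAS — after: cnt=4, r=3 — ok
T2 LOAD — after: cnt=4, r=4 — load
T3 CAS — after: cnt=4, r=3 — retry
T2 CAS — after: cnt=5, r=4 — ok
T3 LOAD — after: cnt=5, r=5 — load
T3 CAS — after: cnt=6, r=5 — ok
T1 LOAD — after: cnt=6, r=6 — load
T3 LOAD — after: cnt=6, r=6 — load
T2 LOAD — after: cnt=6, r=6 — load
T1 CAS — after: cnt=7, r=6 — ok
T2 CAS — after: cnt=7, r=6 — retry
T3 CAS — after: cnt=7, r=6 — retry

T1 = (2, 0)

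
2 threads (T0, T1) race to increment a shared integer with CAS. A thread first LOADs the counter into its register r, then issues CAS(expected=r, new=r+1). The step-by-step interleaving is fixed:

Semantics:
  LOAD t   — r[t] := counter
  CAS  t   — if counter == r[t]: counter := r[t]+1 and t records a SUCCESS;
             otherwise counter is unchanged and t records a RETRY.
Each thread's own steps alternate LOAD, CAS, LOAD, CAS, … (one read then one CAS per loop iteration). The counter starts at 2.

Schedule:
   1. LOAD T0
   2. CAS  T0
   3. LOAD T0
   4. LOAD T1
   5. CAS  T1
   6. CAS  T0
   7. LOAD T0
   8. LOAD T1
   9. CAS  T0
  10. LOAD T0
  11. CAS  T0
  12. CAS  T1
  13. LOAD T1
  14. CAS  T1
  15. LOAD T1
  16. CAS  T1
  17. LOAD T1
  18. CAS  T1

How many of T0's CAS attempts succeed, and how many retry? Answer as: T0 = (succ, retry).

[1] T0.load  rd  (counter 2, T0.r 2)
[2] T0.cas  hit  (counter 3, T0.r 2)
[3] T0.load  rd  (counter 3, T0.r 3)
[4] T1.load  rd  (counter 3, T1.r 3)
[5] T1.cas  hit  (counter 4, T1.r 3)
[6] T0.cas  miss  (counter 4, T0.r 3)
[7] T0.load  rd  (counter 4, T0.r 4)
[8] T1.load  rd  (counter 4, T1.r 4)
[9] T0.cas  hit  (counter 5, T0.r 4)
[10] T0.load  rd  (counter 5, T0.r 5)
[11] T0.cas  hit  (counter 6, T0.r 5)
[12] T1.cas  miss  (counter 6, T1.r 4)
[13] T1.load  rd  (counter 6, T1.r 6)
[14] T1.cas  hit  (counter 7, T1.r 6)
[15] T1.load  rd  (counter 7, T1.r 7)
[16] T1.cas  hit  (counter 8, T1.r 7)
[17] T1.load  rd  (counter 8, T1.r 8)
[18] T1.cas  hit  (counter 9, T1.r 8)

T0 = (3, 1)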